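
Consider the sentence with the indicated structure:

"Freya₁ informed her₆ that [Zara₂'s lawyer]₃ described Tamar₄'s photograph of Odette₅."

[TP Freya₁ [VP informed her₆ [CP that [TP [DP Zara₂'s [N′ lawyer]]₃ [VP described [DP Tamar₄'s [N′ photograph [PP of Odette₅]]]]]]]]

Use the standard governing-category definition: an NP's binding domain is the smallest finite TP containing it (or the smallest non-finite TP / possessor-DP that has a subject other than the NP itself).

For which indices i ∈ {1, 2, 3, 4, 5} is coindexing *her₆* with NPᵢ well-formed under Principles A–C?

none

*her* is a pronoun, so Principle B applies: it must be free in its binding domain.
Binding domain of *her₆*: the matrix TP, whose subject is Freya₁.
*Freya₁* c-commands the pronoun within its binding domain → coindexation would violate Principle B.
*Zara₂*: the pronoun c-commands this R-expression → coindexation would violate Principle C on *Zara₂*.
*[Zara₂'s lawyer]₃*: the pronoun c-commands this R-expression → coindexation would violate Principle C on *[Zara₂'s lawyer]₃*.
*Tamar₄*: the pronoun c-commands this R-expression → coindexation would violate Principle C on *Tamar₄*.
*Odette₅*: the pronoun c-commands this R-expression → coindexation would violate Principle C on *Odette₅*.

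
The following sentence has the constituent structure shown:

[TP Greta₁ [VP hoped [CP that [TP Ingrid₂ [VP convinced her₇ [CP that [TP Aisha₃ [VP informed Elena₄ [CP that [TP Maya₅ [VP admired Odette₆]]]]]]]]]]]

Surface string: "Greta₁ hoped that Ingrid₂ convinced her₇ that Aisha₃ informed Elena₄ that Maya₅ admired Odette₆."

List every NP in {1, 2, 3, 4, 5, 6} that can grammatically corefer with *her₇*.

*her* is a pronoun, so Principle B applies: it must be free in its binding domain.
Binding domain of *her₇*: the embedded TP, whose subject is Ingrid₂.
*Greta₁* c-commands the pronoun but from outside its binding domain, and is not c-commanded by it → coindexation permitted.
*Ingrid₂* c-commands the pronoun within its binding domain → coindexation would violate Principle B.
*Aisha₃*: the pronoun c-commands this R-expression → coindexation would violate Principle C on *Aisha₃*.
*Elena₄*: the pronoun c-commands this R-expression → coindexation would violate Principle C on *Elena₄*.
*Maya₅*: the pronoun c-commands this R-expression → coindexation would violate Principle C on *Maya₅*.
*Odette₆*: the pronoun c-commands this R-expression → coindexation would violate Principle C on *Odette₆*.

{1}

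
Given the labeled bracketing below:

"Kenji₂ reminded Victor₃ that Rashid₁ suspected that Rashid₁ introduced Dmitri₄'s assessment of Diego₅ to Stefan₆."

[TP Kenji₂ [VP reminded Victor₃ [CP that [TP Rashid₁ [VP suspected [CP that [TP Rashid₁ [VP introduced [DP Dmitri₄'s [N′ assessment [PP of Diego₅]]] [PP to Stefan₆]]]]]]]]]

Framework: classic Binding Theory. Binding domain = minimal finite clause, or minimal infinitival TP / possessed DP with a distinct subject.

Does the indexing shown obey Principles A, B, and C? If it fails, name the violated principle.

The two coindexed NPs are *Rashid₁* (the lower occurrence) and *Rashid₁* (the higher occurrence).
*Rashid₁* (the lower occurrence) is an R-expression. Principle C requires it to be free everywhere.
*Rashid₁* (the higher occurrence) c-commands it and carries the same index.
The R-expression is bound → Principle C violation.

Principle C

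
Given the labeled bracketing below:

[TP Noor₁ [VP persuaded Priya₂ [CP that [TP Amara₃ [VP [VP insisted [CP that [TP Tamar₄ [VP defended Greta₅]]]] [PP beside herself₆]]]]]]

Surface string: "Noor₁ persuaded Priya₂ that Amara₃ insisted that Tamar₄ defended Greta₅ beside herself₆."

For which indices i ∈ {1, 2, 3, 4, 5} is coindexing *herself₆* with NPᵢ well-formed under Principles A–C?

{3}

*herself* is an anaphor, so Principle A applies: it must be bound in its binding domain.
Binding domain of *herself₆*: the embedded TP, whose subject is Amara₃.
*Noor₁* c-commands the anaphor but is outside its binding domain → cannot satisfy Principle A.
*Priya₂* c-commands the anaphor but is outside its binding domain → cannot satisfy Principle A.
*Amara₃* c-commands the anaphor within its binding domain → licit binder.
*Tamar₄* does not c-command the anaphor → cannot bind it.
*Greta₅* does not c-command the anaphor → cannot bind it.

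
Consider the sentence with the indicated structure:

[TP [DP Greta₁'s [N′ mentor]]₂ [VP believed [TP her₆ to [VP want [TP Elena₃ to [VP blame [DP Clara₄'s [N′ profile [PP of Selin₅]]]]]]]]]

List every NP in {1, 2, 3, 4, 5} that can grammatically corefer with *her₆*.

{1}

*her* is a pronoun, so Principle B applies: it must be free in its binding domain.
Binding domain of *her₆*: the matrix TP, whose subject is [Greta₁'s mentor]₂.
*Greta₁* and the pronoun do not c-command one another → neither Principle B nor Principle C is at stake; coindexation permitted.
*[Greta₁'s mentor]₂* c-commands the pronoun within its binding domain → coindexation would violate Principle B.
*Elena₃*: the pronoun c-commands this R-expression → coindexation would violate Principle C on *Elena₃*.
*Clara₄*: the pronoun c-commands this R-expression → coindexation would violate Principle C on *Clara₄*.
*Selin₅*: the pronoun c-commands this R-expression → coindexation would violate Principle C on *Selin₅*.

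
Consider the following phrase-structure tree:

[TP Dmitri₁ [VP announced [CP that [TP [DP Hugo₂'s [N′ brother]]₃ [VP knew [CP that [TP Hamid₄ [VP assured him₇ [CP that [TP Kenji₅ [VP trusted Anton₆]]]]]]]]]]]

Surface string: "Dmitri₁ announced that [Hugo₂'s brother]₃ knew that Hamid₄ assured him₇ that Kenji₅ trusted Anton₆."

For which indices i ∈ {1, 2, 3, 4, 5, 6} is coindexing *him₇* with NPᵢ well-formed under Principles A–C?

{1, 2, 3}

*him* is a pronoun, so Principle B applies: it must be free in its binding domain.
Binding domain of *him₇*: the embedded TP, whose subject is Hamid₄.
*Dmitri₁* c-commands the pronoun but from outside its binding domain, and is not c-commanded by it → coindexation permitted.
*Hugo₂* and the pronoun do not c-command one another → neither Principle B nor Principle C is at stake; coindexation permitted.
*[Hugo₂'s brother]₃* c-commands the pronoun but from outside its binding domain, and is not c-commanded by it → coindexation permitted.
*Hamid₄* c-commands the pronoun within its binding domain → coindexation would violate Principle B.
*Kenji₅*: the pronoun c-commands this R-expression → coindexation would violate Principle C on *Kenji₅*.
*Anton₆*: the pronoun c-commands this R-expression → coindexation would violate Principle C on *Anton₆*.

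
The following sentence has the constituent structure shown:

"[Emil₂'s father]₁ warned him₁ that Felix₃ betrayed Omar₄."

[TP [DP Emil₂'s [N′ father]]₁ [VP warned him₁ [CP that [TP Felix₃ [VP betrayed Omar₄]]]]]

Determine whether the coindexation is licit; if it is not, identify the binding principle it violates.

Principle B

The two coindexed NPs are *[Emil₂'s father]₁* and *him₁*.
*him₁* is a pronoun. Its binding domain is the matrix TP, whose subject is [Emil₂'s father]₁.
*[Emil₂'s father]₁* c-commands it within that domain and carries the same index.
The pronoun is locally bound → Principle B violation.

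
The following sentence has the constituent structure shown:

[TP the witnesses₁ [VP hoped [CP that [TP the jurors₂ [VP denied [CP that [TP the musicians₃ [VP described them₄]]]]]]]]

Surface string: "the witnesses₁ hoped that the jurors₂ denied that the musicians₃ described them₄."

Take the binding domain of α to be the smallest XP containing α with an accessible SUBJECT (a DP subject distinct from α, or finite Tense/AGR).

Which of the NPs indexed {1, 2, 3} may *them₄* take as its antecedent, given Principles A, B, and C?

*them* is a pronoun, so Principle B applies: it must be free in its binding domain.
Binding domain of *them₄*: the embedded TP, whose subject is the musicians₃.
*the witnesses₁* c-commands the pronoun but from outside its binding domain, and is not c-commanded by it → coindexation permitted.
*the jurors₂* c-commands the pronoun but from outside its binding domain, and is not c-commanded by it → coindexation permitted.
*the musicians₃* c-commands the pronoun within its binding domain → coindexation would violate Principle B.

{1, 2}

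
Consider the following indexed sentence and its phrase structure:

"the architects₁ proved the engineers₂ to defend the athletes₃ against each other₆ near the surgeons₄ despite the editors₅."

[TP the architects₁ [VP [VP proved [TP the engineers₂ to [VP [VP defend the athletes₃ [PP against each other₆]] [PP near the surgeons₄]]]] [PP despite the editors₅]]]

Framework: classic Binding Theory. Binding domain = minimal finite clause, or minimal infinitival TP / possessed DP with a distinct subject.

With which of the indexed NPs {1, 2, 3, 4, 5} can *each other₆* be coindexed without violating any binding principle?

*each other* is an anaphor, so Principle A applies: it must be bound in its binding domain.
Binding domain of *each other₆*: the embedded TP, whose subject is the engineers₂.
*the architects₁* c-commands the anaphor but is outside its binding domain → cannot satisfy Principle A.
*the engineers₂* c-commands the anaphor within its binding domain → licit binder.
*the athletes₃* c-commands the anaphor within its binding domain → licit binder.
*the surgeons₄* does not c-command the anaphor → cannot bind it.
*the editors₅* does not c-command the anaphor → cannot bind it.

{2, 3}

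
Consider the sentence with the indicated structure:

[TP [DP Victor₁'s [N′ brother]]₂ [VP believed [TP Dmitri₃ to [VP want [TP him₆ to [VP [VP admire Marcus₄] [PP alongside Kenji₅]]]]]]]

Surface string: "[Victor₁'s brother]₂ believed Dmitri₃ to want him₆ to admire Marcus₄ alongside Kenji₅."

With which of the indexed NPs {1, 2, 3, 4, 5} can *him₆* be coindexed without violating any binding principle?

{1, 2}

*him* is a pronoun, so Principle B applies: it must be free in its binding domain.
Binding domain of *him₆*: the embedded TP, whose subject is Dmitri₃.
*Victor₁* and the pronoun do not c-command one another → neither Principle B nor Principle C is at stake; coindexation permitted.
*[Victor₁'s brother]₂* c-commands the pronoun but from outside its binding domain, and is not c-commanded by it → coindexation permitted.
*Dmitri₃* c-commands the pronoun within its binding domain → coindexation would violate Principle B.
*Marcus₄*: the pronoun c-commands this R-expression → coindexation would violate Principle C on *Marcus₄*.
*Kenji₅*: the pronoun c-commands this R-expression → coindexation would violate Principle C on *Kenji₅*.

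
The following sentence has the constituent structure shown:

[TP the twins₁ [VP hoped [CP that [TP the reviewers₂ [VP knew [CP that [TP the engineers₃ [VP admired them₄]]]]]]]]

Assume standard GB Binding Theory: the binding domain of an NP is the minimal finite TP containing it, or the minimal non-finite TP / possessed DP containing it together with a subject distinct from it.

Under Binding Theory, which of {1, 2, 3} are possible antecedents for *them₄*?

{1, 2}

*them* is a pronoun, so Principle B applies: it must be free in its binding domain.
Binding domain of *them₄*: the embedded TP, whose subject is the engineers₃.
*the twins₁* c-commands the pronoun but from outside its binding domain, and is not c-commanded by it → coindexation permitted.
*the reviewers₂* c-commands the pronoun but from outside its binding domain, and is not c-commanded by it → coindexation permitted.
*the engineers₃* c-commands the pronoun within its binding domain → coindexation would violate Principle B.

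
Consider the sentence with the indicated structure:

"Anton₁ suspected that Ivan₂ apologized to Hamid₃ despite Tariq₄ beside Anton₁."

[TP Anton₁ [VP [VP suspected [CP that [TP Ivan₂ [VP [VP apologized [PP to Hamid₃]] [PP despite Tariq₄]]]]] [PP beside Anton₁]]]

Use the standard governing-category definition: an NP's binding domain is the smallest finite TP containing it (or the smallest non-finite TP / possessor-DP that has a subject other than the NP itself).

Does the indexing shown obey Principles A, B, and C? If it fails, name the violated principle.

The two coindexed NPs are *Anton₁* (the higher occurrence) and *Anton₁* (the lower occurrence).
*Anton₁* (the lower occurrence) is an R-expression. Principle C requires it to be free everywhere.
*Anton₁* (the higher occurrence) c-commands it and carries the same index.
The R-expression is bound → Principle C violation.

Principle C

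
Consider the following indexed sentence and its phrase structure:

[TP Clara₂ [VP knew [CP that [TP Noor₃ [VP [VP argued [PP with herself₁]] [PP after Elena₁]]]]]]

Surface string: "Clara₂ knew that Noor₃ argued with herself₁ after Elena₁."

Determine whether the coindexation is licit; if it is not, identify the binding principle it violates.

Principle A

The two coindexed NPs are *Elena₁* and *herself₁*.
*herself₁* is an anaphor. Principle A requires it to be bound within its binding domain — the embedded TP, whose subject is Noor₃.
Within that domain it is c-commanded by *Noor₃*, which does not share its index.
*Elena₁* does not c-command the anaphor at all.
The anaphor is unbound in its domain → Principle A violation.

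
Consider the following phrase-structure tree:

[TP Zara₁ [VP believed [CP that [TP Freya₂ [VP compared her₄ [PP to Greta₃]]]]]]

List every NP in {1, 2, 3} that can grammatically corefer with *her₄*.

{1}

*her* is a pronoun, so Principle B applies: it must be free in its binding domain.
Binding domain of *her₄*: the embedded TP, whose subject is Freya₂.
*Zara₁* c-commands the pronoun but from outside its binding domain, and is not c-commanded by it → coindexation permitted.
*Freya₂* c-commands the pronoun within its binding domain → coindexation would violate Principle B.
*Greta₃*: the pronoun c-commands this R-expression → coindexation would violate Principle C on *Greta₃*.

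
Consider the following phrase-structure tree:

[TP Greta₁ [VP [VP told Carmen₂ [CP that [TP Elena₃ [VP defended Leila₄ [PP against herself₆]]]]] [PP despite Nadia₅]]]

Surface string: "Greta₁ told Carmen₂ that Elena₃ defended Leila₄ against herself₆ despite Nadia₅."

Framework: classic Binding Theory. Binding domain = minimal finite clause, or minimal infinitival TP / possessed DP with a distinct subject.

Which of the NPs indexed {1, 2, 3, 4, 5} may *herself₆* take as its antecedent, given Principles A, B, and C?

{3, 4}

*herself* is an anaphor, so Principle A applies: it must be bound in its binding domain.
Binding domain of *herself₆*: the embedded TP, whose subject is Elena₃.
*Greta₁* c-commands the anaphor but is outside its binding domain → cannot satisfy Principle A.
*Carmen₂* c-commands the anaphor but is outside its binding domain → cannot satisfy Principle A.
*Elena₃* c-commands the anaphor within its binding domain → licit binder.
*Leila₄* c-commands the anaphor within its binding domain → licit binder.
*Nadia₅* does not c-command the anaphor → cannot bind it.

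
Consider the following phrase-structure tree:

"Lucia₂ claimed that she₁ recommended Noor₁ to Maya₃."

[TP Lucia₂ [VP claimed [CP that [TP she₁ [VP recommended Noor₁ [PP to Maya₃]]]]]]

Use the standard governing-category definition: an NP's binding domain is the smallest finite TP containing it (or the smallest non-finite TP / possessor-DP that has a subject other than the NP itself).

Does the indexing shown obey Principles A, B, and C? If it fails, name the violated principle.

The two coindexed NPs are *she₁* and *Noor₁*.
*Noor₁* is an R-expression. Principle C requires it to be free everywhere.
*she₁* c-commands it and carries the same index.
The R-expression is bound → Principle C violation.

Principle C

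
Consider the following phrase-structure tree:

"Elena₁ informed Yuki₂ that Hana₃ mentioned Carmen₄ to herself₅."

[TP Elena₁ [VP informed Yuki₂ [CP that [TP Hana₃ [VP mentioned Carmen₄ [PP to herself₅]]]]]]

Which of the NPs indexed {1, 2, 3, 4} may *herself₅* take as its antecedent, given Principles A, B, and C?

{3, 4}

*herself* is an anaphor, so Principle A applies: it must be bound in its binding domain.
Binding domain of *herself₅*: the embedded TP, whose subject is Hana₃.
*Elena₁* c-commands the anaphor but is outside its binding domain → cannot satisfy Principle A.
*Yuki₂* c-commands the anaphor but is outside its binding domain → cannot satisfy Principle A.
*Hana₃* c-commands the anaphor within its binding domain → licit binder.
*Carmen₄* c-commands the anaphor within its binding domain → licit binder.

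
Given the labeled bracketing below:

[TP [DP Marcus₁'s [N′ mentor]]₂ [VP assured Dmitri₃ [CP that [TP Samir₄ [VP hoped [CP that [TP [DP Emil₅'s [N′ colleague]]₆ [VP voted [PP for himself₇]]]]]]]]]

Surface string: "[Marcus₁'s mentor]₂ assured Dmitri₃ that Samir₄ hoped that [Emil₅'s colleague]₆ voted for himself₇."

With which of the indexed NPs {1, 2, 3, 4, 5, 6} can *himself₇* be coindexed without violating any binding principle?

*himself* is an anaphor, so Principle A applies: it must be bound in its binding domain.
Binding domain of *himself₇*: the embedded TP, whose subject is [Emil₅'s colleague]₆.
*Marcus₁* does not c-command the anaphor → cannot bind it.
*[Marcus₁'s mentor]₂* c-commands the anaphor but is outside its binding domain → cannot satisfy Principle A.
*Dmitri₃* c-commands the anaphor but is outside its binding domain → cannot satisfy Principle A.
*Samir₄* c-commands the anaphor but is outside its binding domain → cannot satisfy Principle A.
*Emil₅* does not c-command the anaphor → cannot bind it.
*[Emil₅'s colleague]₆* c-commands the anaphor within its binding domain → licit binder.

{6}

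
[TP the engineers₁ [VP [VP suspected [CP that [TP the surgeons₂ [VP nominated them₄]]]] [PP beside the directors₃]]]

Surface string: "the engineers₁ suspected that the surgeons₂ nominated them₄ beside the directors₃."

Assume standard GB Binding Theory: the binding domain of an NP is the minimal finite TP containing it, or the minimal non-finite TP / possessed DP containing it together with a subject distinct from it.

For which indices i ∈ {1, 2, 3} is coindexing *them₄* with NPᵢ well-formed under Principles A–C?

*them* is a pronoun, so Principle B applies: it must be free in its binding domain.
Binding domain of *them₄*: the embedded TP, whose subject is the surgeons₂.
*the engineers₁* c-commands the pronoun but from outside its binding domain, and is not c-commanded by it → coindexation permitted.
*the surgeons₂* c-commands the pronoun within its binding domain → coindexation would violate Principle B.
*the directors₃* and the pronoun do not c-command one another → neither Principle B nor Principle C is at stake; coindexation permitted.

{1, 3}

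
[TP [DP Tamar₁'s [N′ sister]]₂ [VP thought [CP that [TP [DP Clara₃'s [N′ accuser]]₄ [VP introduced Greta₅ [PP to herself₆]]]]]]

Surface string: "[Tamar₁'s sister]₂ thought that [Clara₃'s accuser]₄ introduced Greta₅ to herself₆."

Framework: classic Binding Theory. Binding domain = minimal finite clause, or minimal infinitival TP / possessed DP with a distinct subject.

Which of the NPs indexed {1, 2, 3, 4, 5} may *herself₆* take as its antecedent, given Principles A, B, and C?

*herself* is an anaphor, so Principle A applies: it must be bound in its binding domain.
Binding domain of *herself₆*: the embedded TP, whose subject is [Clara₃'s accuser]₄.
*Tamar₁* does not c-command the anaphor → cannot bind it.
*[Tamar₁'s sister]₂* c-commands the anaphor but is outside its binding domain → cannot satisfy Principle A.
*Clara₃* does not c-command the anaphor → cannot bind it.
*[Clara₃'s accuser]₄* c-commands the anaphor within its binding domain → licit binder.
*Greta₅* c-commands the anaphor within its binding domain → licit binder.

{4, 5}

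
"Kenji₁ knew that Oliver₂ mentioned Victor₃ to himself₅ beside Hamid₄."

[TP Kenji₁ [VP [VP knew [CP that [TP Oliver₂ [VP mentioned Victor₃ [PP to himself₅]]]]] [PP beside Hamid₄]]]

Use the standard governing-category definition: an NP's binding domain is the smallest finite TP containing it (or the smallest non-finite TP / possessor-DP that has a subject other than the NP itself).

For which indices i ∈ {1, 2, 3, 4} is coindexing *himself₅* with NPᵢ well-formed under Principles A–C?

*himself* is an anaphor, so Principle A applies: it must be bound in its binding domain.
Binding domain of *himself₅*: the embedded TP, whose subject is Oliver₂.
*Kenji₁* c-commands the anaphor but is outside its binding domain → cannot satisfy Principle A.
*Oliver₂* c-commands the anaphor within its binding domain → licit binder.
*Victor₃* c-commands the anaphor within its binding domain → licit binder.
*Hamid₄* does not c-command the anaphor → cannot bind it.

{2, 3}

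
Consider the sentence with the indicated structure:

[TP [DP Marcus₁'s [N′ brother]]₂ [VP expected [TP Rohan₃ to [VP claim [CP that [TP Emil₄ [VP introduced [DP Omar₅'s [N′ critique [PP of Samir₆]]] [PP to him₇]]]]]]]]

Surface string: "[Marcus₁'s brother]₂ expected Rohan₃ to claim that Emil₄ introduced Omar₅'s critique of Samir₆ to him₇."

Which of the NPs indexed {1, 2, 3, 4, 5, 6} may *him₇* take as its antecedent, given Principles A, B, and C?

{1, 2, 3, 5, 6}

*him* is a pronoun, so Principle B applies: it must be free in its binding domain.
Binding domain of *him₇*: the embedded TP, whose subject is Emil₄.
*Marcus₁* and the pronoun do not c-command one another → neither Principle B nor Principle C is at stake; coindexation permitted.
*[Marcus₁'s brother]₂* c-commands the pronoun but from outside its binding domain, and is not c-commanded by it → coindexation permitted.
*Rohan₃* c-commands the pronoun but from outside its binding domain, and is not c-commanded by it → coindexation permitted.
*Emil₄* c-commands the pronoun within its binding domain → coindexation would violate Principle B.
*Omar₅* and the pronoun do not c-command one another → neither Principle B nor Principle C is at stake; coindexation permitted.
*Samir₆* and the pronoun do not c-command one another → neither Principle B nor Principle C is at stake; coindexation permitted.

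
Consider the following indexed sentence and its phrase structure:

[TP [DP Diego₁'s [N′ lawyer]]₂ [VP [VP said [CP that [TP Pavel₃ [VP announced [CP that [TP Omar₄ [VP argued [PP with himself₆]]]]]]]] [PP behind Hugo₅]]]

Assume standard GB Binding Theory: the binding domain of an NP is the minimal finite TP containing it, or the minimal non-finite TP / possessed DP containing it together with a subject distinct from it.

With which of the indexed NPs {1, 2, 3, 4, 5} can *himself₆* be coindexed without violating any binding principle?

{4}

*himself* is an anaphor, so Principle A applies: it must be bound in its binding domain.
Binding domain of *himself₆*: the embedded TP, whose subject is Omar₄.
*Diego₁* does not c-command the anaphor → cannot bind it.
*[Diego₁'s lawyer]₂* c-commands the anaphor but is outside its binding domain → cannot satisfy Principle A.
*Pavel₃* c-commands the anaphor but is outside its binding domain → cannot satisfy Principle A.
*Omar₄* c-commands the anaphor within its binding domain → licit binder.
*Hugo₅* does not c-command the anaphor → cannot bind it.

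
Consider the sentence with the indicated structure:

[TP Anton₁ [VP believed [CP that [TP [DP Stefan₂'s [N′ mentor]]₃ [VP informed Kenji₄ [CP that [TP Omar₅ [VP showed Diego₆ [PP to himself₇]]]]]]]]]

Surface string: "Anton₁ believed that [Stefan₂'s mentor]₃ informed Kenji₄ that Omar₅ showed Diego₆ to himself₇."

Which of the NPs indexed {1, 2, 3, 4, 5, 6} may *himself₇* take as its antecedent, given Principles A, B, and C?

{5, 6}

*himself* is an anaphor, so Principle A applies: it must be bound in its binding domain.
Binding domain of *himself₇*: the embedded TP, whose subject is Omar₅.
*Anton₁* c-commands the anaphor but is outside its binding domain → cannot satisfy Principle A.
*Stefan₂* does not c-command the anaphor → cannot bind it.
*[Stefan₂'s mentor]₃* c-commands the anaphor but is outside its binding domain → cannot satisfy Principle A.
*Kenji₄* c-commands the anaphor but is outside its binding domain → cannot satisfy Principle A.
*Omar₅* c-commands the anaphor within its binding domain → licit binder.
*Diego₆* c-commands the anaphor within its binding domain → licit binder.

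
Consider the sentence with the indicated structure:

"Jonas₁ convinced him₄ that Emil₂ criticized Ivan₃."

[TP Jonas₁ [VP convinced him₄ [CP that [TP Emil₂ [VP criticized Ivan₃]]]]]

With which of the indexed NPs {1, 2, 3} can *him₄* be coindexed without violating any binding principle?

none

*him* is a pronoun, so Principle B applies: it must be free in its binding domain.
Binding domain of *him₄*: the matrix TP, whose subject is Jonas₁.
*Jonas₁* c-commands the pronoun within its binding domain → coindexation would violate Principle B.
*Emil₂*: the pronoun c-commands this R-expression → coindexation would violate Principle C on *Emil₂*.
*Ivan₃*: the pronoun c-commands this R-expression → coindexation would violate Principle C on *Ivan₃*.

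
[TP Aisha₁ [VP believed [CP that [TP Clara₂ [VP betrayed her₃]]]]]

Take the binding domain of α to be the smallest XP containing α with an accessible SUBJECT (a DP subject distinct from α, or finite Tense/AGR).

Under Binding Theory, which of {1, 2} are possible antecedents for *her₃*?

{1}

*her* is a pronoun, so Principle B applies: it must be free in its binding domain.
Binding domain of *her₃*: the embedded TP, whose subject is Clara₂.
*Aisha₁* c-commands the pronoun but from outside its binding domain, and is not c-commanded by it → coindexation permitted.
*Clara₂* c-commands the pronoun within its binding domain → coindexation would violate Principle B.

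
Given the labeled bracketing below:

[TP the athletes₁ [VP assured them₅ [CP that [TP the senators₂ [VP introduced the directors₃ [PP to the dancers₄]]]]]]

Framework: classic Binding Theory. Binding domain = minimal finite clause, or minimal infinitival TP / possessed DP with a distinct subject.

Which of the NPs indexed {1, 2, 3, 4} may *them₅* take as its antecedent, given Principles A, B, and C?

none

*them* is a pronoun, so Principle B applies: it must be free in its binding domain.
Binding domain of *them₅*: the matrix TP, whose subject is the athletes₁.
*the athletes₁* c-commands the pronoun within its binding domain → coindexation would violate Principle B.
*the senators₂*: the pronoun c-commands this R-expression → coindexation would violate Principle C on *the senators₂*.
*the directors₃*: the pronoun c-commands this R-expression → coindexation would violate Principle C on *the directors₃*.
*the dancers₄*: the pronoun c-commands this R-expression → coindexation would violate Principle C on *the dancers₄*.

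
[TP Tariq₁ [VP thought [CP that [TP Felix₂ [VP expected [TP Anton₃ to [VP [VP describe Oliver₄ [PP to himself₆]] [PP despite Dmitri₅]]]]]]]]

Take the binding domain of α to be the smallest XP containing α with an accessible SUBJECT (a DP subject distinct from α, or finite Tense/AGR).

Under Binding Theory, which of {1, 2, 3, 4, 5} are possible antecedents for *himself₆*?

*himself* is an anaphor, so Principle A applies: it must be bound in its binding domain.
Binding domain of *himself₆*: the embedded TP, whose subject is Anton₃.
*Tariq₁* c-commands the anaphor but is outside its binding domain → cannot satisfy Principle A.
*Felix₂* c-commands the anaphor but is outside its binding domain → cannot satisfy Principle A.
*Anton₃* c-commands the anaphor within its binding domain → licit binder.
*Oliver₄* c-commands the anaphor within its binding domain → licit binder.
*Dmitri₅* does not c-command the anaphor → cannot bind it.

{3, 4}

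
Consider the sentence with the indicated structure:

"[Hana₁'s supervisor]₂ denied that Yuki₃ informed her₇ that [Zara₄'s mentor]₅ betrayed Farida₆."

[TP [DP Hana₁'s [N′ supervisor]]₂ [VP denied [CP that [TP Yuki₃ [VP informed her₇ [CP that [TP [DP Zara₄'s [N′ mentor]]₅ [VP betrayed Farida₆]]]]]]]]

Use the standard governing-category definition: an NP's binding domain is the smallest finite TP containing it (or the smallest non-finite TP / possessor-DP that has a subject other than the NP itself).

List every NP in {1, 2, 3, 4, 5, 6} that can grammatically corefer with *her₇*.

{1, 2}

*her* is a pronoun, so Principle B applies: it must be free in its binding domain.
Binding domain of *her₇*: the embedded TP, whose subject is Yuki₃.
*Hana₁* and the pronoun do not c-command one another → neither Principle B nor Principle C is at stake; coindexation permitted.
*[Hana₁'s supervisor]₂* c-commands the pronoun but from outside its binding domain, and is not c-commanded by it → coindexation permitted.
*Yuki₃* c-commands the pronoun within its binding domain → coindexation would violate Principle B.
*Zara₄*: the pronoun c-commands this R-expression → coindexation would violate Principle C on *Zara₄*.
*[Zara₄'s mentor]₅*: the pronoun c-commands this R-expression → coindexation would violate Principle C on *[Zara₄'s mentor]₅*.
*Farida₆*: the pronoun c-commands this R-expression → coindexation would violate Principle C on *Farida₆*.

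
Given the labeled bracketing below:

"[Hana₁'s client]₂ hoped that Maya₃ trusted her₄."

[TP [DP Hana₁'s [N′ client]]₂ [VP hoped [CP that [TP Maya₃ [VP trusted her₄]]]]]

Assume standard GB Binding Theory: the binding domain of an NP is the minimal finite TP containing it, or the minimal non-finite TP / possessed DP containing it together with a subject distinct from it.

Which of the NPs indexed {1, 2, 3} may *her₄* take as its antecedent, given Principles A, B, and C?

*her* is a pronoun, so Principle B applies: it must be free in its binding domain.
Binding domain of *her₄*: the embedded TP, whose subject is Maya₃.
*Hana₁* and the pronoun do not c-command one another → neither Principle B nor Principle C is at stake; coindexation permitted.
*[Hana₁'s client]₂* c-commands the pronoun but from outside its binding domain, and is not c-commanded by it → coindexation permitted.
*Maya₃* c-commands the pronoun within its binding domain → coindexation would violate Principle B.

{1, 2}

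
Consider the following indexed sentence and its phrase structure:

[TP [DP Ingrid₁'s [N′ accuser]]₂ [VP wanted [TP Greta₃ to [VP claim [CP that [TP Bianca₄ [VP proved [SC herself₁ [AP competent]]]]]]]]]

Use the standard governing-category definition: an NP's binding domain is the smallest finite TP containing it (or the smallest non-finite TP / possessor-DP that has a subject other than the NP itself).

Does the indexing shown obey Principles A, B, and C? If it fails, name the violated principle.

The two coindexed NPs are *Ingrid₁* and *herself₁*.
*herself₁* is an anaphor. Principle A requires it to be bound within its binding domain — the embedded TP, whose subject is Bianca₄.
Within that domain it is c-commanded by *Bianca₄*, which does not share its index.
*Ingrid₁* does not c-command the anaphor at all.
The anaphor is unbound in its domain → Principle A violation.

Principle A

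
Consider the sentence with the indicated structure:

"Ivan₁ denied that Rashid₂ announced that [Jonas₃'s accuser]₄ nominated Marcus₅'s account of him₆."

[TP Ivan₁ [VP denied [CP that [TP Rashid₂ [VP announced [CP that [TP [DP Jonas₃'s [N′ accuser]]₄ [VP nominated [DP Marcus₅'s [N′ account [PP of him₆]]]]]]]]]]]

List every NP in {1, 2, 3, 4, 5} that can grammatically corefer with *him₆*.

*him* is a pronoun, so Principle B applies: it must be free in its binding domain.
Binding domain of *him₆*: the possessed DP, whose subject is Marcus₅.
*Ivan₁* c-commands the pronoun but from outside its binding domain, and is not c-commanded by it → coindexation permitted.
*Rashid₂* c-commands the pronoun but from outside its binding domain, and is not c-commanded by it → coindexation permitted.
*Jonas₃* and the pronoun do not c-command one another → neither Principle B nor Principle C is at stake; coindexation permitted.
*[Jonas₃'s accuser]₄* c-commands the pronoun but from outside its binding domain, and is not c-commanded by it → coindexation permitted.
*Marcus₅* c-commands the pronoun within its binding domain → coindexation would violate Principle B.

{1, 2, 3, 4}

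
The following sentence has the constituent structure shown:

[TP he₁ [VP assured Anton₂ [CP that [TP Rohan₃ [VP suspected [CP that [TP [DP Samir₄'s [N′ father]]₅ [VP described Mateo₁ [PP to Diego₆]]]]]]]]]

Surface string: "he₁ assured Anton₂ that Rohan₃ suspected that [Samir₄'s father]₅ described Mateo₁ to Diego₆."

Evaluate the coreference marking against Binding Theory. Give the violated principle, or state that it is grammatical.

The two coindexed NPs are *he₁* and *Mateo₁*.
*Mateo₁* is an R-expression. Principle C requires it to be free everywhere.
*he₁* c-commands it and carries the same index.
The R-expression is bound → Principle C violation.

Principle C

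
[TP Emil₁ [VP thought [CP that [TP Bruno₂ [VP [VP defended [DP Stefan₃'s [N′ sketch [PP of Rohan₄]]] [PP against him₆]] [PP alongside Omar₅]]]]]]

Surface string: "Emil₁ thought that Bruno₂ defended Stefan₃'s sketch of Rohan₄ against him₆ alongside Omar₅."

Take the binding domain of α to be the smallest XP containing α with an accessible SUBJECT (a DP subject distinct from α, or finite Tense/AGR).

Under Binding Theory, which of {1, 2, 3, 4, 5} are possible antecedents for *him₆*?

{1, 3, 4, 5}

*him* is a pronoun, so Principle B applies: it must be free in its binding domain.
Binding domain of *him₆*: the embedded TP, whose subject is Bruno₂.
*Emil₁* c-commands the pronoun but from outside its binding domain, and is not c-commanded by it → coindexation permitted.
*Bruno₂* c-commands the pronoun within its binding domain → coindexation would violate Principle B.
*Stefan₃* and the pronoun do not c-command one another → neither Principle B nor Principle C is at stake; coindexation permitted.
*Rohan₄* and the pronoun do not c-command one another → neither Principle B nor Principle C is at stake; coindexation permitted.
*Omar₅* and the pronoun do not c-command one another → neither Principle B nor Principle C is at stake; coindexation permitted.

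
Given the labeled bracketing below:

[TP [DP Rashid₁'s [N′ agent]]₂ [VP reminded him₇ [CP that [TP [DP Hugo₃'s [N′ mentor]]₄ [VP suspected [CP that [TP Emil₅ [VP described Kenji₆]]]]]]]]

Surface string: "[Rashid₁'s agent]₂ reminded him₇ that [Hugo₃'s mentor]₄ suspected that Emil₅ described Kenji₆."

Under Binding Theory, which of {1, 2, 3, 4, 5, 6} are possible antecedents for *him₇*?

{1}

*him* is a pronoun, so Principle B applies: it must be free in its binding domain.
Binding domain of *him₇*: the matrix TP, whose subject is [Rashid₁'s agent]₂.
*Rashid₁* and the pronoun do not c-command one another → neither Principle B nor Principle C is at stake; coindexation permitted.
*[Rashid₁'s agent]₂* c-commands the pronoun within its binding domain → coindexation would violate Principle B.
*Hugo₃*: the pronoun c-commands this R-expression → coindexation would violate Principle C on *Hugo₃*.
*[Hugo₃'s mentor]₄*: the pronoun c-commands this R-expression → coindexation would violate Principle C on *[Hugo₃'s mentor]₄*.
*Emil₅*: the pronoun c-commands this R-expression → coindexation would violate Principle C on *Emil₅*.
*Kenji₆*: the pronoun c-commands this R-expression → coindexation would violate Principle C on *Kenji₆*.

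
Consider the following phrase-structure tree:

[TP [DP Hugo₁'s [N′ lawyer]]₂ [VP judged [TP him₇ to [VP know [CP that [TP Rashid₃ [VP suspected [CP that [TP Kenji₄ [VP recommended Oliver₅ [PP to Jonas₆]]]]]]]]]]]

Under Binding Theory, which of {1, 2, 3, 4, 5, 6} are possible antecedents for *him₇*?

*him* is a pronoun, so Principle B applies: it must be free in its binding domain.
Binding domain of *him₇*: the matrix TP, whose subject is [Hugo₁'s lawyer]₂.
*Hugo₁* and the pronoun do not c-command one another → neither Principle B nor Principle C is at stake; coindexation permitted.
*[Hugo₁'s lawyer]₂* c-commands the pronoun within its binding domain → coindexation would violate Principle B.
*Rashid₃*: the pronoun c-commands this R-expression → coindexation would violate Principle C on *Rashid₃*.
*Kenji₄*: the pronoun c-commands this R-expression → coindexation would violate Principle C on *Kenji₄*.
*Oliver₅*: the pronoun c-commands this R-expression → coindexation would violate Principle C on *Oliver₅*.
*Jonas₆*: the pronoun c-commands this R-expression → coindexation would violate Principle C on *Jonas₆*.

{1}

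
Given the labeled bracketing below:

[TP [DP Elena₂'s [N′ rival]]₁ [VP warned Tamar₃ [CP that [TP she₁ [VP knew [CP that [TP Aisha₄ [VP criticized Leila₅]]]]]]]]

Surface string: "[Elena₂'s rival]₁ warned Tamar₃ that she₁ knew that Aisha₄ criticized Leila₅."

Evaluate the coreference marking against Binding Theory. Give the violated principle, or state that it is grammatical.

The two coindexed NPs are *[Elena₂'s rival]₁* and *she₁*.
*she₁* is a pronoun; nothing c-commands it within its binding domain (the embedded TP.), so Principle B holds trivially.
*[Elena₂'s rival]₁* is an R-expression; *she₁* does not c-command it, and no other NP shares its index, so Principle C is satisfied.
All principles are respected.

grammatical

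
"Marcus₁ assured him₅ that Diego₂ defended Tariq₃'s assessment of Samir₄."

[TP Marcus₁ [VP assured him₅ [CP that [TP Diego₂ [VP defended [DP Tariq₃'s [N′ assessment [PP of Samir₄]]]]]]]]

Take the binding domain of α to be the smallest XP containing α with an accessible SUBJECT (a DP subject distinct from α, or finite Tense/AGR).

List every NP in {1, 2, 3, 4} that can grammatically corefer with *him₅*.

*him* is a pronoun, so Principle B applies: it must be free in its binding domain.
Binding domain of *him₅*: the matrix TP, whose subject is Marcus₁.
*Marcus₁* c-commands the pronoun within its binding domain → coindexation would violate Principle B.
*Diego₂*: the pronoun c-commands this R-expression → coindexation would violate Principle C on *Diego₂*.
*Tariq₃*: the pronoun c-commands this R-expression → coindexation would violate Principle C on *Tariq₃*.
*Samir₄*: the pronoun c-commands this R-expression → coindexation would violate Principle C on *Samir₄*.

none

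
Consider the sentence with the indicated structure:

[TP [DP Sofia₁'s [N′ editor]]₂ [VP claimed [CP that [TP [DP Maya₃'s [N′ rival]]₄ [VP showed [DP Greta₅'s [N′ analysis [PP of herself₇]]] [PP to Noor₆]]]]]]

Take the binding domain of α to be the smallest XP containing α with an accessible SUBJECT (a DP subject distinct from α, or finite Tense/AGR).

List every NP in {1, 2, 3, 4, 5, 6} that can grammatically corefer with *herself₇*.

*herself* is an anaphor, so Principle A applies: it must be bound in its binding domain.
Binding domain of *herself₇*: the possessed DP, whose subject is Greta₅.
*Sofia₁* does not c-command the anaphor → cannot bind it.
*[Sofia₁'s editor]₂* c-commands the anaphor but is outside its binding domain → cannot satisfy Principle A.
*Maya₃* does not c-command the anaphor → cannot bind it.
*[Maya₃'s rival]₄* c-commands the anaphor but is outside its binding domain → cannot satisfy Principle A.
*Greta₅* c-commands the anaphor within its binding domain → licit binder.
*Noor₆* does not c-command the anaphor → cannot bind it.

{5}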